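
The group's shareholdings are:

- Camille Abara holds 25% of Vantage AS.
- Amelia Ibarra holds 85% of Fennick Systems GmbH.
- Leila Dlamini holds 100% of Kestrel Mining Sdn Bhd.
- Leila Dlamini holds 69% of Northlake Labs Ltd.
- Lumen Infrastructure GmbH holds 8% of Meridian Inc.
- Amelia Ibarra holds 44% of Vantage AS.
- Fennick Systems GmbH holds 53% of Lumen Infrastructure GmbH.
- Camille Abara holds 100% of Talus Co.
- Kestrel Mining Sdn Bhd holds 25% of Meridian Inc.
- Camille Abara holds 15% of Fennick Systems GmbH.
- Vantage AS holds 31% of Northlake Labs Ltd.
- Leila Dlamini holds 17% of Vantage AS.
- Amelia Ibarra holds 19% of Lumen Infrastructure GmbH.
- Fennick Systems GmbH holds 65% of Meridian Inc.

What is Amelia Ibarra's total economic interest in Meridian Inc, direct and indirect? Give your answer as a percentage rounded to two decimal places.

Amelia reaches Meridian along 3 paths.
Via Fennick: 85% × 65% = 55.25%.
Via Fennick → Lumen: 85% × 53% × 8% = 3.604%.
Via Lumen: 19% × 8% = 1.52%.
Total: 55.25% + 3.604% + 1.52% = 60.374%.
Rounded: 60.37%.

60.37%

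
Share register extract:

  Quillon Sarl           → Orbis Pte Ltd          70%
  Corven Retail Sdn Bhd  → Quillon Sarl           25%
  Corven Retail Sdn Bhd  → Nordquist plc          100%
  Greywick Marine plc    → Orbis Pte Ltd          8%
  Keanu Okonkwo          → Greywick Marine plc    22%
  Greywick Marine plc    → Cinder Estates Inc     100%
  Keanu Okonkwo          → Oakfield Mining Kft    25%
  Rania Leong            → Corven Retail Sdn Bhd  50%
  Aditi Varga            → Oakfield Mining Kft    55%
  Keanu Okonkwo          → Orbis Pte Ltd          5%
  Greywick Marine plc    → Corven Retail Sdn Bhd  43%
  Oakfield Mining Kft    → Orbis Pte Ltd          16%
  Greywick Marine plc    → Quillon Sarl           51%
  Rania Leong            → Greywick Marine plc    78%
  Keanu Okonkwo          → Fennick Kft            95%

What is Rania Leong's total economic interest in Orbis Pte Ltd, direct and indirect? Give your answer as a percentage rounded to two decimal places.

Rania reaches Orbis along 4 paths.
Via Corven → Quillon: 50% × 25% × 70% = 8.75%.
Via Greywick → Corven → Quillon: 78% × 43% × 25% × 70% = 5.8695%.
Via Greywick → Quillon: 78% × 51% × 70% = 27.846%.
Via Greywick: 78% × 8% = 6.24%.
Total: 8.75% + 5.8695% + 27.846% + 6.24% = 48.7055%.
Rounded: 48.71%.

48.71%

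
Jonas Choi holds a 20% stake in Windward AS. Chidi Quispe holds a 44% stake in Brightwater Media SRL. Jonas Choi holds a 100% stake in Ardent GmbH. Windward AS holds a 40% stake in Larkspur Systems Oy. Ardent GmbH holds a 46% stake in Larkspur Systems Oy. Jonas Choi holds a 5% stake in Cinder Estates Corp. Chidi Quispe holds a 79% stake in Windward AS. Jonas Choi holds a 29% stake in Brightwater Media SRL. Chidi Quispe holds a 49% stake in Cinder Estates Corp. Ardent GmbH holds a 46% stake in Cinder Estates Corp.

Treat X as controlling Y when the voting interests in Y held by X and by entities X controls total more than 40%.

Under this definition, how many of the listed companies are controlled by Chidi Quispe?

Chidi holds 44% of Brightwater, so Chidi controls Brightwater.
Chidi holds 79% of Windward, so Chidi controls Windward.
Chidi holds 49% of Cinder, so Chidi controls Cinder.
No other company's threshold is met.
Chidi controls 3 companies.

3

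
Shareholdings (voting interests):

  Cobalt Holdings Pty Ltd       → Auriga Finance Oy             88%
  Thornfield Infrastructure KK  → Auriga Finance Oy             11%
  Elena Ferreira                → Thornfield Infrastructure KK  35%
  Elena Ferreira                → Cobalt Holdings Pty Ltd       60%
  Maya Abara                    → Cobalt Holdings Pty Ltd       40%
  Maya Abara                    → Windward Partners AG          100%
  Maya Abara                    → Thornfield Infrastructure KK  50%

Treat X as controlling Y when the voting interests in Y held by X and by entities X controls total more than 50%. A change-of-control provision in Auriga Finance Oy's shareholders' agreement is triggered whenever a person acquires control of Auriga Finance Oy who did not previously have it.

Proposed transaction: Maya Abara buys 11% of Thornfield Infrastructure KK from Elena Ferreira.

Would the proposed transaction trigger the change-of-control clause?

The purchase adds only to Maya's holdings (Elena's stake shrinks), so Maya is the only person who could newly come to control Auriga.
Maya holds 100% of Windward, so Maya controls Windward.
Neither Maya nor any entity Maya controls holds any voting interest in Auriga.
So before the transaction, Maya does not control Auriga.
After the purchase, Maya's direct stake in Thornfield rises to 50% + 11% = 61%, and Elena's stake falls to 24%.
Maya holds 61% of Thornfield, so Maya controls Thornfield.
After the transaction, Maya's side holds 11% of Auriga, not > 50%, so Maya still does not control Auriga.
No new person acquires control, so the clause is not triggered.

No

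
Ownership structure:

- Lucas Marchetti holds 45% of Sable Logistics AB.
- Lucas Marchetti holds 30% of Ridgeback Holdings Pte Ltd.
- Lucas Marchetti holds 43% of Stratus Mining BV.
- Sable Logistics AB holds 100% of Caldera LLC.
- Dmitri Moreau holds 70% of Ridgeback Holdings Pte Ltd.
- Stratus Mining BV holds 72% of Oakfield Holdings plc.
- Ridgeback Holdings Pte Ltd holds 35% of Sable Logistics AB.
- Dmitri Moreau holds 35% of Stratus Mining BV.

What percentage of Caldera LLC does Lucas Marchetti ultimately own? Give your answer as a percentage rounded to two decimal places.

Lucas reaches Caldera along 2 paths.
Via Ridgeback → Sable: 30% × 35% × 100% = 10.5%.
Via Sable: 45% × 100% = 45%.
Total: 10.5% + 45% = 55.5%.
Rounded: 55.50%.

55.50%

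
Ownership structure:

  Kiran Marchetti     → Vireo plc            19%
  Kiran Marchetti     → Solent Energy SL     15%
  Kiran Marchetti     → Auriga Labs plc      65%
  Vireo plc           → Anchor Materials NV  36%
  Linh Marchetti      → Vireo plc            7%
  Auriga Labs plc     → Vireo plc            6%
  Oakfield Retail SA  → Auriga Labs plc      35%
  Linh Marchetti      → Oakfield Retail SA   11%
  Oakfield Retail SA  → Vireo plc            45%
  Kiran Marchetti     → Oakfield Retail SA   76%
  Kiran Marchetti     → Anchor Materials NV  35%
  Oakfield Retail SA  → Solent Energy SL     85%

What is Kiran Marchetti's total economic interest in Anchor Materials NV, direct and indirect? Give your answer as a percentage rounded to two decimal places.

56.13%

Kiran reaches Anchor along 5 paths.
Via Vireo: 19% × 36% = 6.84%.
Via Oakfield → Vireo: 76% × 45% × 36% = 12.312%.
Via Oakfield → Auriga → Vireo: 76% × 35% × 6% × 36% = 0.57456%.
Via Auriga → Vireo: 65% × 6% × 36% = 1.404%.
Direct stake: 35% = 35%.
Total: 6.84% + 12.312% + 0.57456% + 1.404% + 35% = 56.13056%.
Rounded: 56.13%.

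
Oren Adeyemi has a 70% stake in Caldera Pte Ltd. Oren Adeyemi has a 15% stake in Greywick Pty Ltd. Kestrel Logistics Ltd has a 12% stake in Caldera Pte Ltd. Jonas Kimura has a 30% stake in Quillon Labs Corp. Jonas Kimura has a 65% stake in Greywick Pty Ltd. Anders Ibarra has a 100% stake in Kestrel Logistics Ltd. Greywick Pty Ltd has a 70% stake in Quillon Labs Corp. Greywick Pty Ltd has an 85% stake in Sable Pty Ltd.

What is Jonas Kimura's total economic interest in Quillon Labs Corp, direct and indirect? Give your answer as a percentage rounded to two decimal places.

75.50%

Jonas reaches Quillon along 2 paths.
Via Greywick: 65% × 70% = 45.5%.
Direct stake: 30% = 30%.
Total: 45.5% + 30% = 75.5%.
Rounded: 75.50%.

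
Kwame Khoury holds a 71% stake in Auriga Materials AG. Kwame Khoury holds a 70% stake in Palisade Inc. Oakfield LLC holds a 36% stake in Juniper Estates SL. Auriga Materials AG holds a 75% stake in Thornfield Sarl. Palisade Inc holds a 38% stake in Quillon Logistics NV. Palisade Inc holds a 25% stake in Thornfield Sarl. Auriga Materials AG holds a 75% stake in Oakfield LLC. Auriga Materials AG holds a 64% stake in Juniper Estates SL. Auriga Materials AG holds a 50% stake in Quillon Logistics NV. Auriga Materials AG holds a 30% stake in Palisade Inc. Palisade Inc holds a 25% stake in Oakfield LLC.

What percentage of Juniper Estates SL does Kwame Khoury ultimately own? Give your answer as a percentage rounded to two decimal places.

Kwame reaches Juniper along 4 paths.
Via Auriga: 71% × 64% = 45.44%.
Via Palisade → Oakfield: 70% × 25% × 36% = 6.3%.
Via Auriga → Palisade → Oakfield: 71% × 30% × 25% × 36% = 1.917%.
Via Auriga → Oakfield: 71% × 75% × 36% = 19.17%.
Total: 45.44% + 6.3% + 1.917% + 19.17% = 72.827%.
Rounded: 72.83%.

72.83%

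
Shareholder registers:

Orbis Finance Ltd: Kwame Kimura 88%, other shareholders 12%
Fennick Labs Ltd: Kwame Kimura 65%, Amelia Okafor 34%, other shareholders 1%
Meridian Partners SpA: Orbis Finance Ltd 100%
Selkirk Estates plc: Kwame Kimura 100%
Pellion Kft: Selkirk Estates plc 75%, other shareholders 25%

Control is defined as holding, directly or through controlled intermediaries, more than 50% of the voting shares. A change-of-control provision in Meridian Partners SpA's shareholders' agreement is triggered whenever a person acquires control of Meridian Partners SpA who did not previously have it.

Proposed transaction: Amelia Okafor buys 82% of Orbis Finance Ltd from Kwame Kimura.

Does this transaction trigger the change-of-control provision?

Yes

The purchase adds only to Amelia's holdings (Kwame's stake shrinks), so Amelia is the only person who could newly come to control Meridian.
Amelia's largest direct stake is 34% in Fennick, which does not meet the threshold, so Amelia controls no company.
Neither Amelia nor any entity Amelia controls holds any voting interest in Meridian.
So before the transaction, Amelia does not control Meridian.
After the purchase, Amelia holds 82% of Orbis directly, and Kwame's stake falls to 6%.
Amelia holds 82% of Orbis, so Amelia controls Orbis.
Orbis holds 100% of Meridian, so Amelia controls Meridian.
Amelia did not control Meridian before and does after, so the clause is triggered.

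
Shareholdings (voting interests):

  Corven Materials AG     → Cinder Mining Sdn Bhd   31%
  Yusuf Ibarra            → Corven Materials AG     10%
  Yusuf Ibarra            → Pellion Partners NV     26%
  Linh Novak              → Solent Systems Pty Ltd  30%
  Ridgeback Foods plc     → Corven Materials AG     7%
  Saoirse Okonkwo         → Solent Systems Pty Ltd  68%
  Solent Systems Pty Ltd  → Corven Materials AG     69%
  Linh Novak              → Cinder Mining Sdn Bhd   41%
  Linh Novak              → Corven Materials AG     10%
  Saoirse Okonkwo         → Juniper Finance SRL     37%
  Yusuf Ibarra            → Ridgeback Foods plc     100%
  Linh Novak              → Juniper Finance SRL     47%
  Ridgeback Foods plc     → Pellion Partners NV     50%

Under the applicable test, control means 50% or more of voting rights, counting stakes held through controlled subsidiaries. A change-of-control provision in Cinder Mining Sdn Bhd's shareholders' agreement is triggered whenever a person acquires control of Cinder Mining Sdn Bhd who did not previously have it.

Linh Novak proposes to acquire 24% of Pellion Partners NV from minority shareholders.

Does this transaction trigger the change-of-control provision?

No

The purchase changes only Linh's holdings, so Linh is the only person who could newly come to control Cinder.
Linh's largest direct stake is 47% in Juniper, which does not meet the threshold, so Linh controls no company.
In Cinder, Linh's side holds only 41%, not ≥ 50%.
So before the transaction, Linh does not control Cinder.
After the purchase, Linh holds 24% of Pellion directly.
Linh's side now holds 24% of Pellion, not ≥ 50%, so Linh still does not control Pellion.
After the transaction, Linh's side holds 41% of Cinder, not ≥ 50%, so Linh still does not control Cinder.
No new person acquires control, so the clause is not triggered.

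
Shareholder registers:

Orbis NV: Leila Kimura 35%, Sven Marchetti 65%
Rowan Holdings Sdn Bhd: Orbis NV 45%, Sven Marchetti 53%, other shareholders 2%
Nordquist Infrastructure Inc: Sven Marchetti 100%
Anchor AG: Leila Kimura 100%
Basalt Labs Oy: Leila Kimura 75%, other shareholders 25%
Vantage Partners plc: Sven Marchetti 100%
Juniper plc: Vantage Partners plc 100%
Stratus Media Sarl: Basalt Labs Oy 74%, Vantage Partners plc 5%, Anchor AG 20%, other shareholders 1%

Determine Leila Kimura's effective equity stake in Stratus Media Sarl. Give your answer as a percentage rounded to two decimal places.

75.50%

Leila reaches Stratus along 2 paths.
Via Basalt: 75% × 74% = 55.5%.
Via Anchor: 100% × 20% = 20%.
Total: 55.5% + 20% = 75.5%.
Rounded: 75.50%.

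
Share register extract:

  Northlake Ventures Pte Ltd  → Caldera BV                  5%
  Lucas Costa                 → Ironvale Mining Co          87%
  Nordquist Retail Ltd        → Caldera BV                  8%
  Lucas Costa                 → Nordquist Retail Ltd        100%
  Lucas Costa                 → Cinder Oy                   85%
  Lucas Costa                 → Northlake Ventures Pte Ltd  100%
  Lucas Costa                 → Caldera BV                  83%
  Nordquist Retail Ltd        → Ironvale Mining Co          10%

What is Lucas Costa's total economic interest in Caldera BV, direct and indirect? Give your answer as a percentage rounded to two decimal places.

Lucas reaches Caldera along 3 paths.
Via Nordquist: 100% × 8% = 8%.
Direct stake: 83% = 83%.
Via Northlake: 100% × 5% = 5%.
Total: 8% + 83% + 5% = 96%.
Rounded: 96.00%.

96.00%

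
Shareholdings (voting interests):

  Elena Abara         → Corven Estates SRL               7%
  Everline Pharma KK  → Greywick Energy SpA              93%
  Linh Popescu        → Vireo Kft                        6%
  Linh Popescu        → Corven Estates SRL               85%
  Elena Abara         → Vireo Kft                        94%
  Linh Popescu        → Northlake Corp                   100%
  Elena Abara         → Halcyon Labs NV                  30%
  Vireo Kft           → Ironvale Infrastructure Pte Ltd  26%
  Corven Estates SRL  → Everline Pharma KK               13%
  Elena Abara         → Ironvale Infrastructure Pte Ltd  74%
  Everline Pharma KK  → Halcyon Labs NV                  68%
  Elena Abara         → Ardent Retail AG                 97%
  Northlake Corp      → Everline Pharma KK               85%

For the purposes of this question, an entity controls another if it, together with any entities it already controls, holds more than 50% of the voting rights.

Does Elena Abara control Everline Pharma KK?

Elena holds 94% of Vireo, so Elena controls Vireo.
Elena holds 97% of Ardent, so Elena controls Ardent.
Elena and Vireo together hold 74% + 26% = 100% of Ironvale, so Elena controls Ironvale.
Neither Elena nor any entity Elena controls holds any voting interest in Everline.
So Elena does not control Everline.

No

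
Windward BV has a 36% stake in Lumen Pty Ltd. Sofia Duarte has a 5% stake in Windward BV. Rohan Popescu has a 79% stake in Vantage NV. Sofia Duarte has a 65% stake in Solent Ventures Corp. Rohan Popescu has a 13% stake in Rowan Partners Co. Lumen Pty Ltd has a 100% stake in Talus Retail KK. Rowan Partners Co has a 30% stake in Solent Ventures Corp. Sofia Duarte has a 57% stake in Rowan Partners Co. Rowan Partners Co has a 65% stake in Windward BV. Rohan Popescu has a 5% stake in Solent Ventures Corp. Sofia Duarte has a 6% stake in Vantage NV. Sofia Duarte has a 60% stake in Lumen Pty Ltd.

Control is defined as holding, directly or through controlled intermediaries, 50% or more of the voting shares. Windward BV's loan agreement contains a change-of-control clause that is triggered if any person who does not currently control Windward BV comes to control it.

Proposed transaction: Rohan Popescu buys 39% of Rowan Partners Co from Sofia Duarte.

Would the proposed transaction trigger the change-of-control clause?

The purchase adds only to Rohan's holdings (Sofia's stake shrinks), so Rohan is the only person who could newly come to control Windward.
Rohan holds 79% of Vantage, so Rohan controls Vantage.
Neither Rohan nor any entity Rohan controls holds any voting interest in Windward.
So before the transaction, Rohan does not control Windward.
After the purchase, Rohan's direct stake in Rowan rises to 13% + 39% = 52%, and Sofia's stake falls to 18%.
Rohan holds 52% of Rowan, so Rohan controls Rowan.
Rowan holds 65% of Windward, so Rohan controls Windward.
Rohan did not control Windward before and does after, so the clause is triggered.

Yes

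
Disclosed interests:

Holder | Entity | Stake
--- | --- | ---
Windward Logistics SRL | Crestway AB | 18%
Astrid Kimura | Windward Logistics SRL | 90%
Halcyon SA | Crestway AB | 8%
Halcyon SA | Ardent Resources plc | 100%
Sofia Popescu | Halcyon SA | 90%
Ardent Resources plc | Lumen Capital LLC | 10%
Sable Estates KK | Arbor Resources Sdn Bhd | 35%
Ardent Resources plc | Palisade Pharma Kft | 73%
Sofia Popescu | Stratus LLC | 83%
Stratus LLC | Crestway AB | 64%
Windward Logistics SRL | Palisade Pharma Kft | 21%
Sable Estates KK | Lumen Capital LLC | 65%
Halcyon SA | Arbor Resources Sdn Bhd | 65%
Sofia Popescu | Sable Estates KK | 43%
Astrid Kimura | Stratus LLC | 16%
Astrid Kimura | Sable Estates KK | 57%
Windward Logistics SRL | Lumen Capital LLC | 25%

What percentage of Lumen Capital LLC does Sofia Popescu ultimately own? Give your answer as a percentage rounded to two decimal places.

Sofia reaches Lumen along 2 paths.
Via Halcyon → Ardent: 90% × 100% × 10% = 9%.
Via Sable: 43% × 65% = 27.95%.
Total: 9% + 27.95% = 36.95%.

36.95%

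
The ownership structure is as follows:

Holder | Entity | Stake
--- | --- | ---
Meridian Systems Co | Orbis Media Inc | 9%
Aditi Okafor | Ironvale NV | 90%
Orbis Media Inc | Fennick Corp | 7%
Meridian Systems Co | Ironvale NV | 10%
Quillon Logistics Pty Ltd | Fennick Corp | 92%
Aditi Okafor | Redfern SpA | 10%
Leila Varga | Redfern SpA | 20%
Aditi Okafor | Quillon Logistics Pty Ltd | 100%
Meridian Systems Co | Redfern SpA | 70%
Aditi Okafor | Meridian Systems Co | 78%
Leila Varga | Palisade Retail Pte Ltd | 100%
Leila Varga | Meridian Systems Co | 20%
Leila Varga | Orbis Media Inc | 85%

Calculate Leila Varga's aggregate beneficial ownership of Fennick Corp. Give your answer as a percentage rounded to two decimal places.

Leila reaches Fennick along 2 paths.
Via Meridian → Orbis: 20% × 9% × 7% = 0.126%.
Via Orbis: 85% × 7% = 5.95%.
Total: 0.126% + 5.95% = 6.076%.
Rounded: 6.08%.

6.08%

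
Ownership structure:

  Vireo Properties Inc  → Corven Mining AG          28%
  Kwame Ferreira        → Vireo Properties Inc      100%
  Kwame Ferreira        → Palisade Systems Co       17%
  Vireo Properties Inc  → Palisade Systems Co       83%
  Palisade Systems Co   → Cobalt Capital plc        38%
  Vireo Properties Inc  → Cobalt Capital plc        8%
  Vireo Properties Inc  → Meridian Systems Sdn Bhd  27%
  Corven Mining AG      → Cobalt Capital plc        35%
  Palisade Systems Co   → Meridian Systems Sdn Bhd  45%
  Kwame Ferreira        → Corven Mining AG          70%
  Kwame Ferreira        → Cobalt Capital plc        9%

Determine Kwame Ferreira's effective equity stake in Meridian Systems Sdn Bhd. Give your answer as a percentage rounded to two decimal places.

72.00%

Kwame reaches Meridian along 3 paths.
Via Palisade: 17% × 45% = 7.65%.
Via Vireo → Palisade: 100% × 83% × 45% = 37.35%.
Via Vireo: 100% × 27% = 27%.
Total: 7.65% + 37.35% + 27% = 72%.
Rounded: 72.00%.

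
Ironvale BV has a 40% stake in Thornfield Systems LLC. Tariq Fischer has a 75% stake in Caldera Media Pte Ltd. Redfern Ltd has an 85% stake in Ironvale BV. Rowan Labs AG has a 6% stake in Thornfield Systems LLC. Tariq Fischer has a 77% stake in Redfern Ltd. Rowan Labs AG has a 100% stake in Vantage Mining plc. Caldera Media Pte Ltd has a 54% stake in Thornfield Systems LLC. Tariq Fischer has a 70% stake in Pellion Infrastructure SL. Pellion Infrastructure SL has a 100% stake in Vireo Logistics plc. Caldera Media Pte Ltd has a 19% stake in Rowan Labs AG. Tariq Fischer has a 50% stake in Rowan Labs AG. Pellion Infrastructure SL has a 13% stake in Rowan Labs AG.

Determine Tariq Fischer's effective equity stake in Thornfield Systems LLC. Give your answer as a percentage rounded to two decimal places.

Tariq reaches Thornfield along 5 paths.
Via Caldera: 75% × 54% = 40.5%.
Via Pellion → Rowan: 70% × 13% × 6% = 0.546%.
Via Rowan: 50% × 6% = 3%.
Via Caldera → Rowan: 75% × 19% × 6% = 0.855%.
Via Redfern → Ironvale: 77% × 85% × 40% = 26.18%.
Total: 40.5% + 0.546% + 3% + 0.855% + 26.18% = 71.081%.
Rounded: 71.08%.

71.08%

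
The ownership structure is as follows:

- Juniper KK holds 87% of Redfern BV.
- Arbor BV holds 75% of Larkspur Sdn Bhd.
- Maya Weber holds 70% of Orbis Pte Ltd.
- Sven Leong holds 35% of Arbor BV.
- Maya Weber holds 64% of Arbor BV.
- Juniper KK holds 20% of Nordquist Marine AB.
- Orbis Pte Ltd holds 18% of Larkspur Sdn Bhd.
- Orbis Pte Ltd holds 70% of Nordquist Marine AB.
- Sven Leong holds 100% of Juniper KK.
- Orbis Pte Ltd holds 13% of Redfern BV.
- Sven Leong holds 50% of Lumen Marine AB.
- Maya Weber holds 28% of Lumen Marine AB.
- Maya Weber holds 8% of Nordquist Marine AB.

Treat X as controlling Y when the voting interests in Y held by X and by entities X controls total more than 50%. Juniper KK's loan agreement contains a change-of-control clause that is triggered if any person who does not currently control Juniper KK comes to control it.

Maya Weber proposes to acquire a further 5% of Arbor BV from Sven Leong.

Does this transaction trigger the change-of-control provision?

No

The purchase adds only to Maya's holdings (Sven's stake shrinks), so Maya is the only person who could newly come to control Juniper.
Maya holds 70% of Orbis, so Maya controls Orbis.
Orbis and Maya together hold 70% + 8% = 78% of Nordquist, so Maya controls Nordquist.
Maya holds 64% of Arbor, so Maya controls Arbor.
Arbor and Orbis together hold 75% + 18% = 93% of Larkspur, so Maya controls Larkspur.
Neither Maya nor any entity Maya controls holds any voting interest in Juniper.
So before the transaction, Maya does not control Juniper.
After the purchase, Maya's direct stake in Arbor rises to 64% + 5% = 69%, and Sven's stake falls to 30%.
Maya holds 69% of Arbor, so Maya controls Arbor.
After the transaction, neither Maya nor any entity Maya controls holds a voting interest in Juniper, so Maya still does not control it.
No new person acquires control, so the clause is not triggered.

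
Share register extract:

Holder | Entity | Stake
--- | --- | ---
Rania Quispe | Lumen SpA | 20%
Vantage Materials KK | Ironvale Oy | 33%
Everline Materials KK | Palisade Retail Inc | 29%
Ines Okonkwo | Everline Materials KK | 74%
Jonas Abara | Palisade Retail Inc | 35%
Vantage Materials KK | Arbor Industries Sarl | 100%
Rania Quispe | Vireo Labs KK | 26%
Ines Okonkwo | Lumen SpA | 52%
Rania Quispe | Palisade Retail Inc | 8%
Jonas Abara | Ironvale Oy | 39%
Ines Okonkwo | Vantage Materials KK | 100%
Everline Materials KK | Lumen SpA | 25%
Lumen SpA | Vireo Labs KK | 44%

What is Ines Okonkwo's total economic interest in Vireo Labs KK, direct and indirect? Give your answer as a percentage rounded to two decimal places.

31.02%

Ines reaches Vireo along 2 paths.
Via Everline → Lumen: 74% × 25% × 44% = 8.14%.
Via Lumen: 52% × 44% = 22.88%.
Total: 8.14% + 22.88% = 31.02%.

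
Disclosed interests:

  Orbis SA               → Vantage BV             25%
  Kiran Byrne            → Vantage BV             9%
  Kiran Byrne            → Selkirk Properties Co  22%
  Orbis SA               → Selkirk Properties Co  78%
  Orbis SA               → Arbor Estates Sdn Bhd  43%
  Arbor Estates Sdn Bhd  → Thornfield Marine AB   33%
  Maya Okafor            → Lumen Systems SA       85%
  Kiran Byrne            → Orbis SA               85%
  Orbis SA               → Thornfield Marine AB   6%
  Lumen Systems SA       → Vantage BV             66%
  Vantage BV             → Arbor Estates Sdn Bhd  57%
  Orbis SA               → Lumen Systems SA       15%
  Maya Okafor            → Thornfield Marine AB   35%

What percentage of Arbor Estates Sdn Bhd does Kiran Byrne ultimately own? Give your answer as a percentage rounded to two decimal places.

58.59%

Kiran reaches Arbor along 4 paths.
Via Orbis → Lumen → Vantage: 85% × 15% × 66% × 57% = 4.79655%.
Via Orbis → Vantage: 85% × 25% × 57% = 12.1125%.
Via Vantage: 9% × 57% = 5.13%.
Via Orbis: 85% × 43% = 36.55%.
Total: 4.79655% + 12.1125% + 5.13% + 36.55% = 58.58905%.
Rounded: 58.59%.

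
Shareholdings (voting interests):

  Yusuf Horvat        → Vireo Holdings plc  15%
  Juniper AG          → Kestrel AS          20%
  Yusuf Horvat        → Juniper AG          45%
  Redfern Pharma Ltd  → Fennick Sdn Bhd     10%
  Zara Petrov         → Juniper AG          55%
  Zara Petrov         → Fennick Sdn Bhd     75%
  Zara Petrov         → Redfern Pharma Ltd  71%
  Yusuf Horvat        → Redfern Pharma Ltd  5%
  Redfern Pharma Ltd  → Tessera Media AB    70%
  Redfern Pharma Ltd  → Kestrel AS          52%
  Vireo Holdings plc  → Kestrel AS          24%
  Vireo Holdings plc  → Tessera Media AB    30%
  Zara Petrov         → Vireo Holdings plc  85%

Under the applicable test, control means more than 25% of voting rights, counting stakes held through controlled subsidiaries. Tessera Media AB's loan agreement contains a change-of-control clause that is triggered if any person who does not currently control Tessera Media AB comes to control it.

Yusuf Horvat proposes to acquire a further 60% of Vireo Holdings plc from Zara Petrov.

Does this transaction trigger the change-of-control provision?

Yes

The purchase adds only to Yusuf's holdings (Zara's stake shrinks), so Yusuf is the only person who could newly come to control Tessera.
Yusuf holds 45% of Juniper, so Yusuf controls Juniper.
Neither Yusuf nor any entity Yusuf controls holds any voting interest in Tessera.
So before the transaction, Yusuf does not control Tessera.
After the purchase, Yusuf's direct stake in Vireo rises to 15% + 60% = 75%, and Zara's stake falls to 25%.
Yusuf holds 75% of Vireo, so Yusuf controls Vireo.
Vireo holds 30% of Tessera, so Yusuf controls Tessera.
Yusuf did not control Tessera before and does after, so the clause is triggered.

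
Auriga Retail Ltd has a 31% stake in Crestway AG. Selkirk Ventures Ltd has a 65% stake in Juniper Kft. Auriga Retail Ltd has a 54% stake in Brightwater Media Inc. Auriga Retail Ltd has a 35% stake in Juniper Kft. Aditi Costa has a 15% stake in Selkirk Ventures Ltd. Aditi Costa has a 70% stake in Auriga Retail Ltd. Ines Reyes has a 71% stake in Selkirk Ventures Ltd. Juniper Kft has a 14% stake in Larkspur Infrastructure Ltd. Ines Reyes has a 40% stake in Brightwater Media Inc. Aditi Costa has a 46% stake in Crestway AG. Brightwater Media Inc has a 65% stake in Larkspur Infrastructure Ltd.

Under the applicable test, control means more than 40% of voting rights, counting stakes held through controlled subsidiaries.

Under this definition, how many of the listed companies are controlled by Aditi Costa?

4

Aditi holds 70% of Auriga, so Aditi controls Auriga.
Auriga holds 54% of Brightwater, so Aditi controls Brightwater.
Brightwater holds 65% of Larkspur, so Aditi controls Larkspur.
Aditi and Auriga together hold 46% + 31% = 77% of Crestway, so Aditi controls Crestway.
No other company's threshold is met.
Aditi controls 4 companies.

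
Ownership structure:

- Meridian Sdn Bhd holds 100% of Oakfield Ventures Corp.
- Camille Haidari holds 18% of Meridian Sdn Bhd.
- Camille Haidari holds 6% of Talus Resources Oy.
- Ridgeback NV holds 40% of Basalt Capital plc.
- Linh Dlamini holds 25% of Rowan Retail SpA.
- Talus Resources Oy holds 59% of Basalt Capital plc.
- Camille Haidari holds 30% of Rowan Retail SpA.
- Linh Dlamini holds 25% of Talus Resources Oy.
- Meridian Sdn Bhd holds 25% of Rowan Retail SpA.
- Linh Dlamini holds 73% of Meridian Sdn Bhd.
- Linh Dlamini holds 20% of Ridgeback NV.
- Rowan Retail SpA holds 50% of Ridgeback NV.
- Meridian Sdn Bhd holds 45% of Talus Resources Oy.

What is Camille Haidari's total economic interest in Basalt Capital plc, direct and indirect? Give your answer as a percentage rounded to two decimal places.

15.22%

Camille reaches Basalt along 4 paths.
Via Meridian → Rowan → Ridgeback: 18% × 25% × 50% × 40% = 0.9%.
Via Rowan → Ridgeback: 30% × 50% × 40% = 6%.
Via Meridian → Talus: 18% × 45% × 59% = 4.779%.
Via Talus: 6% × 59% = 3.54%.
Total: 0.9% + 6% + 4.779% + 3.54% = 15.219%.
Rounded: 15.22%.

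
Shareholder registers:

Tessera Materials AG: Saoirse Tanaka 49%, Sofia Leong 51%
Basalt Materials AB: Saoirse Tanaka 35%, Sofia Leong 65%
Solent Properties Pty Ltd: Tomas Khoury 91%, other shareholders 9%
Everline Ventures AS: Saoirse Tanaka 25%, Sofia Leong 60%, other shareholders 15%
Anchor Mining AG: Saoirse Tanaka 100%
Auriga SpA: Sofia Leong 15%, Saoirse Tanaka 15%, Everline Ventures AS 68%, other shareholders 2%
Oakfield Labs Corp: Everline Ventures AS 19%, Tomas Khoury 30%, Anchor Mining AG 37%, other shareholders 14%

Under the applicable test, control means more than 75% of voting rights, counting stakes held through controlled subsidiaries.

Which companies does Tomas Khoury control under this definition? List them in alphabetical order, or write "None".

Solent Properties Pty Ltd

Tomas holds 91% of Solent, so Tomas controls Solent.
No other company's threshold is met.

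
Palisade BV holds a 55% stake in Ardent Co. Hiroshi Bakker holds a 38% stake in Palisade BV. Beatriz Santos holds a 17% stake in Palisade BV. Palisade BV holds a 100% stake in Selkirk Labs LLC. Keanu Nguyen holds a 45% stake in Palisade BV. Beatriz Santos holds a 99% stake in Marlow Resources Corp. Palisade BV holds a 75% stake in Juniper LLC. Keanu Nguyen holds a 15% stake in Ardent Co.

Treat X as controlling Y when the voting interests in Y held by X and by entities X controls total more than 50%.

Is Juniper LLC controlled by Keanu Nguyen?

Keanu's largest direct stake is 45% in Palisade, which does not meet the threshold, so Keanu controls no company.
Neither Keanu nor any entity Keanu controls holds any voting interest in Juniper.
So Keanu does not control Juniper.

No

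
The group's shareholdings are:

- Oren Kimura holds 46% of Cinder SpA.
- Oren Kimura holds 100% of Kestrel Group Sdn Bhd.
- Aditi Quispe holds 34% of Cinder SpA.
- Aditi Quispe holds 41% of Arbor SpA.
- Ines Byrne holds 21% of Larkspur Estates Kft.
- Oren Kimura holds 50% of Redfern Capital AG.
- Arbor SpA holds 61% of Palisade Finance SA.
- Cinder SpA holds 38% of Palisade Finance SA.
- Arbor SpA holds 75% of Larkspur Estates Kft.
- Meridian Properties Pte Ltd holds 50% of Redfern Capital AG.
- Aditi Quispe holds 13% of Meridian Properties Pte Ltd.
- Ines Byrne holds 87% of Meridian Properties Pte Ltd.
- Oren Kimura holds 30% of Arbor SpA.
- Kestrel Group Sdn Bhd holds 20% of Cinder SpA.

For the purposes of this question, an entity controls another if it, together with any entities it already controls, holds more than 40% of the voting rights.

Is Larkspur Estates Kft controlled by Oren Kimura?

No

Oren holds 100% of Kestrel, so Oren controls Kestrel.
Kestrel and Oren together hold 20% + 46% = 66% of Cinder, so Oren controls Cinder.
Oren holds 50% of Redfern, so Oren controls Redfern.
Neither Oren nor any entity Oren controls holds any voting interest in Larkspur.
So Oren does not control Larkspur.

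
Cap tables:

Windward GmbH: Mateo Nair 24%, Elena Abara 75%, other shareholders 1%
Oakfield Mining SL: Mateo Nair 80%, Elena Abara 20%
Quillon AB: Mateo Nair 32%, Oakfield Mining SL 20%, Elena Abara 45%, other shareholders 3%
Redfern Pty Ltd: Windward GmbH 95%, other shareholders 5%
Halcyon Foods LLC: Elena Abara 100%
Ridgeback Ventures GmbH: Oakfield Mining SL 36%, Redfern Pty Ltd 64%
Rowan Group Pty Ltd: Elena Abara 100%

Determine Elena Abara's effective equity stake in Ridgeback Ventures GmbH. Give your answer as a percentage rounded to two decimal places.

Elena reaches Ridgeback along 2 paths.
Via Oakfield: 20% × 36% = 7.2%.
Via Windward → Redfern: 75% × 95% × 64% = 45.6%.
Total: 7.2% + 45.6% = 52.8%.
Rounded: 52.80%.

52.80%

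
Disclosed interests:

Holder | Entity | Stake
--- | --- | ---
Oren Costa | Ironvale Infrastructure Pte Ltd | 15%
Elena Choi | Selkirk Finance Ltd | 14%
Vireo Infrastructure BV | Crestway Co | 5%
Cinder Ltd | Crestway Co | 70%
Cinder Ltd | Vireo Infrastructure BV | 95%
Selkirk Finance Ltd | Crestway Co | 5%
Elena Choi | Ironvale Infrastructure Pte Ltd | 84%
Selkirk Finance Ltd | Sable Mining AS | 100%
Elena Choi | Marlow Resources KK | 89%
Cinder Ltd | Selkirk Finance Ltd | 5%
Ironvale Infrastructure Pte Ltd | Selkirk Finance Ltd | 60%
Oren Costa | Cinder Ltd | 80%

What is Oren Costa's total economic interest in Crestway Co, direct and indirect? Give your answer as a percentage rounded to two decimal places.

60.45%

Oren reaches Crestway along 4 paths.
Via Cinder: 80% × 70% = 56%.
Via Cinder → Vireo: 80% × 95% × 5% = 3.8%.
Via Cinder → Selkirk: 80% × 5% × 5% = 0.2%.
Via Ironvale → Selkirk: 15% × 60% × 5% = 0.45%.
Total: 56% + 3.8% + 0.2% + 0.45% = 60.45%.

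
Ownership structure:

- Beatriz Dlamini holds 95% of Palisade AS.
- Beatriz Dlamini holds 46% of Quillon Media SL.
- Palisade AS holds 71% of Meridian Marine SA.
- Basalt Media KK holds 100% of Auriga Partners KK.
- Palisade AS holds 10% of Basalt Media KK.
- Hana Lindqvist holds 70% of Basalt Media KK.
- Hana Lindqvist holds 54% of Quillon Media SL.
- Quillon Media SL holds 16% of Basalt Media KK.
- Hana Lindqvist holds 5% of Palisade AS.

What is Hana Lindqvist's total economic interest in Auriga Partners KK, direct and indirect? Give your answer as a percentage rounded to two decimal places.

79.14%

Hana reaches Auriga along 3 paths.
Via Palisade → Basalt: 5% × 10% × 100% = 0.5%.
Via Basalt: 70% × 100% = 70%.
Via Quillon → Basalt: 54% × 16% × 100% = 8.64%.
Total: 0.5% + 70% + 8.64% = 79.14%.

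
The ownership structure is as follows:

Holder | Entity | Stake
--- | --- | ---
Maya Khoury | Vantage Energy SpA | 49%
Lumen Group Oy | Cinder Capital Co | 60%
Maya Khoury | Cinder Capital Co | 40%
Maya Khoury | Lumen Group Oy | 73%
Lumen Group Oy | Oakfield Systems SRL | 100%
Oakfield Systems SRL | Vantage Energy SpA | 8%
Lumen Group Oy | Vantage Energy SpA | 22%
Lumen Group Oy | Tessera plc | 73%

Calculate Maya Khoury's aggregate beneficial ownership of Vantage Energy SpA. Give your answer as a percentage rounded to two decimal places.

70.90%

Maya reaches Vantage along 3 paths.
Direct stake: 49% = 49%.
Via Lumen → Oakfield: 73% × 100% × 8% = 5.84%.
Via Lumen: 73% × 22% = 16.06%.
Total: 49% + 5.84% + 16.06% = 70.9%.
Rounded: 70.90%.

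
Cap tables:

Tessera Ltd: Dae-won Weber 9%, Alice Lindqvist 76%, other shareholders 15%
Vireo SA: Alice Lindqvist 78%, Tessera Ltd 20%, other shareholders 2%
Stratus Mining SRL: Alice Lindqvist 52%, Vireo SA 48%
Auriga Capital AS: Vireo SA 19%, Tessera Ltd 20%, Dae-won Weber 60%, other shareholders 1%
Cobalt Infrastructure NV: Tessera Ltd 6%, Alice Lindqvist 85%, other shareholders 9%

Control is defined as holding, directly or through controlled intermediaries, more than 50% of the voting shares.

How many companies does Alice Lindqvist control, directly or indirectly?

Alice holds 76% of Tessera, so Alice controls Tessera.
Alice and Tessera together hold 78% + 20% = 98% of Vireo, so Alice controls Vireo.
Alice and Vireo together hold 52% + 48% = 100% of Stratus, so Alice controls Stratus.
Tessera and Alice together hold 6% + 85% = 91% of Cobalt, so Alice controls Cobalt.
No other company's threshold is met.
Alice controls 4 companies.

4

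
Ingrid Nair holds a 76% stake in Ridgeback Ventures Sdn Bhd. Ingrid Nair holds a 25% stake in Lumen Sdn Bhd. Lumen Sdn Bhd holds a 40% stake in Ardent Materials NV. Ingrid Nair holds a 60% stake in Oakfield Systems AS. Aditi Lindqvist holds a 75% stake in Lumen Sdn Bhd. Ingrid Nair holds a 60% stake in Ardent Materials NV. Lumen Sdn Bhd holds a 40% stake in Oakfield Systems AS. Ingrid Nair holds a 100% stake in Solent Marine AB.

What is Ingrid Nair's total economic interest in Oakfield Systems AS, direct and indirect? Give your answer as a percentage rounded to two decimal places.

70.00%

Ingrid reaches Oakfield along 2 paths.
Via Lumen: 25% × 40% = 10%.
Direct stake: 60% = 60%.
Total: 10% + 60% = 70%.
Rounded: 70.00%.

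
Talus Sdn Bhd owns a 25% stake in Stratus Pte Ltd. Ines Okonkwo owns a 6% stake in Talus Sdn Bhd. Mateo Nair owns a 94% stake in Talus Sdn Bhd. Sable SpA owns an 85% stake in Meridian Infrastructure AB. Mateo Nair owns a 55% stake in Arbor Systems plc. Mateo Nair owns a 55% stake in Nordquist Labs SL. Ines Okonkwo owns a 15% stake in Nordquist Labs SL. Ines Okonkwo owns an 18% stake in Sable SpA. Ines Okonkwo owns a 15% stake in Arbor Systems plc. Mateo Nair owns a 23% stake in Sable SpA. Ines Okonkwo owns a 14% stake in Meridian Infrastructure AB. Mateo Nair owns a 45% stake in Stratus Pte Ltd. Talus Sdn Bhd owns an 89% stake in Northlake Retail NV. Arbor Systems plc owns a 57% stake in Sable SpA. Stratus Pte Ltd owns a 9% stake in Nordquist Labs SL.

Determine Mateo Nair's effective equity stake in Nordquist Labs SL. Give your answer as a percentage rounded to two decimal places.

61.17%

Mateo reaches Nordquist along 3 paths.
Via Talus → Stratus: 94% × 25% × 9% = 2.115%.
Via Stratus: 45% × 9% = 4.05%.
Direct stake: 55% = 55%.
Total: 2.115% + 4.05% + 55% = 61.165%.
Rounded: 61.17%.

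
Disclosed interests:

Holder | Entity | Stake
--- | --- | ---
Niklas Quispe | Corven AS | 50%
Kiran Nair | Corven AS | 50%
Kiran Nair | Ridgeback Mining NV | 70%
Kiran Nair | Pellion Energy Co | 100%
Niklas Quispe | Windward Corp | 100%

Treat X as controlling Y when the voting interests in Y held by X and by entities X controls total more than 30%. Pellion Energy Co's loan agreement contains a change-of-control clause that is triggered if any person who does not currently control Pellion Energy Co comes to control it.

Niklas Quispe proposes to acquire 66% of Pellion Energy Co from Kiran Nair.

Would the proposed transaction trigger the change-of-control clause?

The purchase adds only to Niklas's holdings (Kiran's stake shrinks), so Niklas is the only person who could newly come to control Pellion.
Niklas holds 50% of Corven, so Niklas controls Corven.
Niklas holds 100% of Windward, so Niklas controls Windward.
Neither Niklas nor any entity Niklas controls holds any voting interest in Pellion.
So before the transaction, Niklas does not control Pellion.
After the purchase, Niklas holds 66% of Pellion directly, and Kiran's stake falls to 34%.
Niklas holds 66% of Pellion, so Niklas controls Pellion.
Niklas did not control Pellion before and does after, so the clause is triggered.

Yes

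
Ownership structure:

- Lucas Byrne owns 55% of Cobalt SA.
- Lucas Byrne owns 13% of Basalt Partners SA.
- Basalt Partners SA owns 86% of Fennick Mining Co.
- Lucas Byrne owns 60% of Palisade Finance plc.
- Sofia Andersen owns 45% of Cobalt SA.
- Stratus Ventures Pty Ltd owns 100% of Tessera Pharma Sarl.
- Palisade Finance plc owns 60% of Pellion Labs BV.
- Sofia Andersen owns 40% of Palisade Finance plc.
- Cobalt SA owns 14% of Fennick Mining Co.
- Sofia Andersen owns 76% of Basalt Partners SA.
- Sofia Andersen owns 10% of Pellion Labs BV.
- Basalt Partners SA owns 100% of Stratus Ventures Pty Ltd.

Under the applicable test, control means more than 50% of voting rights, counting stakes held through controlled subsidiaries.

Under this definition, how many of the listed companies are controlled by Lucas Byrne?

3

Lucas holds 60% of Palisade, so Lucas controls Palisade.
Lucas holds 55% of Cobalt, so Lucas controls Cobalt.
Palisade holds 60% of Pellion, so Lucas controls Pellion.
No other company's threshold is met.
Lucas controls 3 companies.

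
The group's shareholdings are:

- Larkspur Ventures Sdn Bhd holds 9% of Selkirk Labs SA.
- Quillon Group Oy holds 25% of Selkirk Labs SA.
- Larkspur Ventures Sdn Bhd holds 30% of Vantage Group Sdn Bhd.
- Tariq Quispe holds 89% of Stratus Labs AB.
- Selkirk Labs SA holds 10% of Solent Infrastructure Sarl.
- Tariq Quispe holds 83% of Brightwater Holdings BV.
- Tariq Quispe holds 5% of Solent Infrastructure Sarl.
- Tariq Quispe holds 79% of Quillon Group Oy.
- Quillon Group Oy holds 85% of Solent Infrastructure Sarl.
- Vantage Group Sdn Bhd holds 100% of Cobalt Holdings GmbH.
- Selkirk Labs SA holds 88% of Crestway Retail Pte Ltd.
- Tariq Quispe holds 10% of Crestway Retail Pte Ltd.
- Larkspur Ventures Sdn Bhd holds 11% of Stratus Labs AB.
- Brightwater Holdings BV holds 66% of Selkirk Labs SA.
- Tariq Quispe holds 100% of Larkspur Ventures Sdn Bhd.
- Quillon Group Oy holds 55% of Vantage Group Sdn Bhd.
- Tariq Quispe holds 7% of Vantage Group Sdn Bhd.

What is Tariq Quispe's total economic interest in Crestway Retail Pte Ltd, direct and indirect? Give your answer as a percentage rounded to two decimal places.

Tariq reaches Crestway along 4 paths.
Direct stake: 10% = 10%.
Via Quillon → Selkirk: 79% × 25% × 88% = 17.38%.
Via Brightwater → Selkirk: 83% × 66% × 88% = 48.2064%.
Via Larkspur → Selkirk: 100% × 9% × 88% = 7.92%.
Total: 10% + 17.38% + 48.2064% + 7.92% = 83.5064%.
Rounded: 83.51%.

83.51%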